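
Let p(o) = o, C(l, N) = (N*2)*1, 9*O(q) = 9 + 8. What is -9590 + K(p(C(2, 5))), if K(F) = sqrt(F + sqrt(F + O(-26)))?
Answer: -9590 + sqrt(90 + 3*sqrt(107))/3 ≈ -9586.3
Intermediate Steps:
O(q) = 17/9 (O(q) = (9 + 8)/9 = (1/9)*17 = 17/9)
C(l, N) = 2*N (C(l, N) = (2*N)*1 = 2*N)
K(F) = sqrt(F + sqrt(17/9 + F)) (K(F) = sqrt(F + sqrt(F + 17/9)) = sqrt(F + sqrt(17/9 + F)))
-9590 + K(p(C(2, 5))) = -9590 + sqrt(3*sqrt(17 + 9*(2*5)) + 9*(2*5))/3 = -9590 + sqrt(3*sqrt(17 + 9*10) + 9*10)/3 = -9590 + sqrt(3*sqrt(17 + 90) + 90)/3 = -9590 + sqrt(3*sqrt(107) + 90)/3 = -9590 + sqrt(90 + 3*sqrt(107))/3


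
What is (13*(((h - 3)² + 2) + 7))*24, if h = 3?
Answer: 2808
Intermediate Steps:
(13*(((h - 3)² + 2) + 7))*24 = (13*(((3 - 3)² + 2) + 7))*24 = (13*((0² + 2) + 7))*24 = (13*((0 + 2) + 7))*24 = (13*(2 + 7))*24 = (13*9)*24 = 117*24 = 2808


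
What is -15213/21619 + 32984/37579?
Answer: 141391769/812420401 ≈ 0.17404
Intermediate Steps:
-15213/21619 + 32984/37579 = 141391769/812420401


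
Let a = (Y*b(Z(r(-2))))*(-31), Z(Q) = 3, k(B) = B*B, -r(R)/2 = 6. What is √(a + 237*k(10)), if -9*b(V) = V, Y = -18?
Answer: √23514 ≈ 153.34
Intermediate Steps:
r(R) = -12 (r(R) = -2*6 = -12)
k(B) = B²
b(V) = -V/9
a = -186 (a = -(-2)*3*(-31) = -18*(-⅓)*(-31) = 6*(-31) = -186)
√(a + 237*k(10)) = √(-186 + 237*10²) = √(-186 + 237*100) = √(-186 + 23700) = √23514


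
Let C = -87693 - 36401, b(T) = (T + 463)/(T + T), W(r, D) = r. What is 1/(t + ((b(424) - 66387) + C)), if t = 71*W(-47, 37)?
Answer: -848/164356777 ≈ -5.1595e-6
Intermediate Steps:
t = -3337 (t = 71*(-47) = -3337)
b(T) = (463 + T)/(2*T) (b(T) = (463 + T)/((2*T)) = (463 + T)*(1/(2*T)) = (463 + T)/(2*T))
C = -124094
1/(t + ((b(424) - 66387) + C)) = 1/(-3337 + (((1/2)*(463 + 424)/424 - 66387) - 124094)) = 1/(-3337 + (((1/2)*(1/424)*887 - 66387) - 124094)) = 1/(-3337 + ((887/848 - 66387) - 124094)) = 1/(-3337 + (-56295289/848 - 124094)) = 1/(-3337 - 161527001/848) = 1/(-164356777/848) = -848/164356777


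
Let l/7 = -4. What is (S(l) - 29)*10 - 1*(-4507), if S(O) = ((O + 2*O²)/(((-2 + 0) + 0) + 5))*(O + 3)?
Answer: -372349/3 ≈ -1.2412e+5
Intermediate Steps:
l = -28 (l = 7*(-4) = -28)
S(O) = (3 + O)*(O/3 + 2*O²/3) (S(O) = ((O + 2*O²)/((-2 + 0) + 5))*(3 + O) = ((O + 2*O²)/(-2 + 5))*(3 + O) = ((O + 2*O²)/3)*(3 + O) = ((O + 2*O²)*(⅓))*(3 + O) = (O/3 + 2*O²/3)*(3 + O) = (3 + O)*(O/3 + 2*O²/3))
(S(l) - 29)*10 - 1*(-4507) = ((⅓)*(-28)*(3 + 2*(-28)² + 7*(-28)) - 29)*10 - 1*(-4507) = ((⅓)*(-28)*(3 + 2*784 - 196) - 29)*10 + 4507 = ((⅓)*(-28)*(3 + 1568 - 196) - 29)*10 + 4507 = ((⅓)*(-28)*1375 - 29)*10 + 4507 = (-38500/3 - 29)*10 + 4507 = -38587/3*10 + 4507 = -385870/3 + 4507 = -372349/3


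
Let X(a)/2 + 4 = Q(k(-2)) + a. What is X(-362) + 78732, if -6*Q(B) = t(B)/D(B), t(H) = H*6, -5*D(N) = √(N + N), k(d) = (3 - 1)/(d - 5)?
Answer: 78000 + 10*I*√7/7 ≈ 78000.0 + 3.7796*I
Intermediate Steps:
k(d) = 2/(-5 + d)
D(N) = -√2*√N/5 (D(N) = -√(N + N)/5 = -√2*√N/5)
t(H) = 6*H
Q(B) = 5*√2*√B/2 (Q(B) = -6*B/(6*((-√2*√B/5))) = -6*B*(-5*√2/(2*√B))/6 = -(-5)*√2*√B/2 = 5*√2*√B/2)
X(a) = -8 + 2*a + 10*I*√7/7 (X(a) = -8 + 2*(5*√2*√(2/(-5 - 2))/2 + a) = -8 + 2*(5*√2*√(2/(-7))/2 + a) = -8 + 2*(5*√2*√(2*(-⅐))/2 + a) = -8 + 2*(5*√2*√(-2/7)/2 + a) = -8 + 2*(5*√2*(I*√14/7)/2 + a) = -8 + 2*(5*I*√7/7 + a) = -8 + 2*(a + 5*I*√7/7) = -8 + (2*a + 10*I*√7/7) = -8 + 2*a + 10*I*√7/7)
X(-362) + 78732 = (-8 + 2*(-362) + 10*I*√7/7) + 78732 = (-8 - 724 + 10*I*√7/7) + 78732 = (-732 + 10*I*√7/7) + 78732 = 78000 + 10*I*√7/7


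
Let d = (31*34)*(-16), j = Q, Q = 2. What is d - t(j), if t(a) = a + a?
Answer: -16868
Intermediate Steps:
j = 2
t(a) = 2*a
d = -16864 (d = 1054*(-16) = -16864)
d - t(j) = -16864 - 2*2 = -16864 - 1*4 = -16864 - 4 = -16868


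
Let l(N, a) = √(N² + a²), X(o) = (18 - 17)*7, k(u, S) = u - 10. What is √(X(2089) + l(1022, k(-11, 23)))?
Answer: √(7 + 35*√853) ≈ 32.081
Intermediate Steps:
k(u, S) = -10 + u
X(o) = 7 (X(o) = 1*7 = 7)
√(X(2089) + l(1022, k(-11, 23))) = √(7 + √(1022² + (-10 - 11)²)) = √(7 + √(1044484 + (-21)²)) = √(7 + √(1044484 + 441)) = √(7 + √1044925) = √(7 + 35*√853)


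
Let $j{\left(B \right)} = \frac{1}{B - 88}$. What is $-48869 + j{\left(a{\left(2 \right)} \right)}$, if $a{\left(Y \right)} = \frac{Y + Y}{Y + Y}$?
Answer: $- \frac{4251604}{87} \approx -48869.0$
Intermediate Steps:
$a{\left(Y \right)} = 1$ ($a{\left(Y \right)} = \frac{2 Y}{2 Y} = 2 Y \frac{1}{2 Y} = 1$)
$j{\left(B \right)} = \frac{1}{-88 + B}$
$-48869 + j{\left(a{\left(2 \right)} \right)} = -48869 + \frac{1}{-88 + 1} = -48869 + \frac{1}{-87} = -48869 - \frac{1}{87} = - \frac{4251604}{87}$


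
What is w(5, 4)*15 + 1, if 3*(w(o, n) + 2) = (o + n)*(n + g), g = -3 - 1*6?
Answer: -254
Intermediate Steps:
g = -9 (g = -3 - 6 = -9)
w(o, n) = -2 + (-9 + n)*(n + o)/3 (w(o, n) = -2 + ((o + n)*(n - 9))/3 = -2 + ((n + o)*(-9 + n))/3 = -2 + ((-9 + n)*(n + o))/3 = -2 + (-9 + n)*(n + o)/3)
w(5, 4)*15 + 1 = (-2 - 3*4 - 3*5 + (1/3)*4**2 + (1/3)*4*5)*15 + 1 = (-2 - 12 - 15 + (1/3)*16 + 20/3)*15 + 1 = (-2 - 12 - 15 + 16/3 + 20/3)*15 + 1 = -17*15 + 1 = -255 + 1 = -254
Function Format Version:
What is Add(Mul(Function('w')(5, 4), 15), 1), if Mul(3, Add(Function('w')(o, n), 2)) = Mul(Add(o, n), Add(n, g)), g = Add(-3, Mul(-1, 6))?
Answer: -254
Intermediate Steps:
g = -9 (g = Add(-3, -6) = -9)
Function('w')(o, n) = Add(-2, Mul(Rational(1, 3), Add(-9, n), Add(n, o))) (Function('w')(o, n) = Add(-2, Mul(Rational(1, 3), Mul(Add(o, n), Add(n, -9)))) = Add(-2, Mul(Rational(1, 3), Mul(Add(n, o), Add(-9, n)))) = Add(-2, Mul(Rational(1, 3), Mul(Add(-9, n), Add(n, o)))) = Add(-2, Mul(Rational(1, 3), Add(-9, n), Add(n, o))))
Add(Mul(Function('w')(5, 4), 15), 1) = Add(Mul(Add(-2, Mul(-3, 4), Mul(-3, 5), Mul(Rational(1, 3), Pow(4, 2)), Mul(Rational(1, 3), 4, 5)), 15), 1) = Add(Mul(Add(-2, -12, -15, Mul(Rational(1, 3), 16), Rational(20, 3)), 15), 1) = Add(Mul(Add(-2, -12, -15, Rational(16, 3), Rational(20, 3)), 15), 1) = Add(Mul(-17, 15), 1) = Add(-255, 1) = -254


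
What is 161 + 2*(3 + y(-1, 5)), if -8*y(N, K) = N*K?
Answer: 673/4 ≈ 168.25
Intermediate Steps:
y(N, K) = -K*N/8 (y(N, K) = -N*K/8 = -K*N/8)
161 + 2*(3 + y(-1, 5)) = 161 + 2*(3 - 1/8*5*(-1)) = 161 + 2*(3 + 5/8) = 161 + 2*(29/8) = 161 + 29/4 = 673/4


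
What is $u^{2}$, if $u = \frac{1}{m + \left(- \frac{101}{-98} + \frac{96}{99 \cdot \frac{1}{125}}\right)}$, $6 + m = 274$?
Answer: $\frac{10458756}{1592757582025} \approx 6.5664 \cdot 10^{-6}$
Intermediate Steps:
$m = 268$ ($m = -6 + 274 = 268$)
$u = \frac{3234}{1262045}$ ($u = \frac{1}{268 + \left(- \frac{101}{-98} + \frac{96}{99 \cdot \frac{1}{125}}\right)} = \frac{1}{268 - \left(- \frac{101}{98} - \frac{96}{99 \cdot \frac{1}{125}}\right)} = \frac{1}{268 + \left(\frac{101}{98} + \frac{96}{\frac{99}{125}}\right)} = \frac{1}{268 + \left(\frac{101}{98} + 96 \cdot \frac{125}{99}\right)} = \frac{1}{268 + \left(\frac{101}{98} + \frac{4000}{33}\right)} = \frac{1}{268 + \frac{395333}{3234}} = \frac{1}{\frac{1262045}{3234}} = \frac{3234}{1262045} \approx 0.0025625$)
$u^{2} = \left(\frac{3234}{1262045}\right)^{2} = \frac{10458756}{1592757582025}$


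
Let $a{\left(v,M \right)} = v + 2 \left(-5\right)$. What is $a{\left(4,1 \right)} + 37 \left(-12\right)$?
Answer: $-450$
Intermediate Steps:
$a{\left(v,M \right)} = -10 + v$ ($a{\left(v,M \right)} = v - 10 = -10 + v$)
$a{\left(4,1 \right)} + 37 \left(-12\right) = \left(-10 + 4\right) + 37 \left(-12\right) = -6 - 444 = -450$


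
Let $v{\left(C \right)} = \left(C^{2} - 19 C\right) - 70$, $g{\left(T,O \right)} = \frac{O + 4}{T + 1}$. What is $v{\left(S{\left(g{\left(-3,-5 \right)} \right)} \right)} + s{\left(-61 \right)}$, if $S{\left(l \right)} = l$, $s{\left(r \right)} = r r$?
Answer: $\frac{14567}{4} \approx 3641.8$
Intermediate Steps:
$s{\left(r \right)} = r^{2}$
$g{\left(T,O \right)} = \frac{4 + O}{1 + T}$
$v{\left(C \right)} = -70 + C^{2} - 19 C$
$v{\left(S{\left(g{\left(-3,-5 \right)} \right)} \right)} + s{\left(-61 \right)} = \left(-70 + \left(\frac{4 - 5}{1 - 3}\right)^{2} - 19 \frac{4 - 5}{1 - 3}\right) + \left(-61\right)^{2} = \left(-70 + \left(\frac{1}{-2} \left(-1\right)\right)^{2} - 19 \frac{1}{-2} \left(-1\right)\right) + 3721 = \left(-70 + \left(\left(- \frac{1}{2}\right) \left(-1\right)\right)^{2} - 19 \left(\left(- \frac{1}{2}\right) \left(-1\right)\right)\right) + 3721 = \left(-70 + \left(\frac{1}{2}\right)^{2} - \frac{19}{2}\right) + 3721 = \left(-70 + \frac{1}{4} - \frac{19}{2}\right) + 3721 = - \frac{317}{4} + 3721 = \frac{14567}{4}$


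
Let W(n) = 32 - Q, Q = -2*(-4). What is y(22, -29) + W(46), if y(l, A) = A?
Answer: -5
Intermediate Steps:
Q = 8
W(n) = 24 (W(n) = 32 - 1*8 = 32 - 8 = 24)
y(22, -29) + W(46) = -29 + 24 = -5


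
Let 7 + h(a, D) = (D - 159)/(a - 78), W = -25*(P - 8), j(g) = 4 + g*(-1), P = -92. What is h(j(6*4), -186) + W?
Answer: 244659/98 ≈ 2496.5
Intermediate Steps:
j(g) = 4 - g
W = 2500 (W = -25*(-92 - 8) = -25*(-100) = 2500)
h(a, D) = -7 + (-159 + D)/(-78 + a) (h(a, D) = -7 + (D - 159)/(a - 78) = -7 + (-159 + D)/(-78 + a))
h(j(6*4), -186) + W = (387 - 186 - 7*(4 - 6*4))/(-78 + (4 - 6*4)) + 2500 = (387 - 186 - 7*(4 - 1*24))/(-78 + (4 - 1*24)) + 2500 = (387 - 186 - 7*(4 - 24))/(-78 + (4 - 24)) + 2500 = (387 - 186 - 7*(-20))/(-78 - 20) + 2500 = (387 - 186 + 140)/(-98) + 2500 = -1/98*341 + 2500 = -341/98 + 2500 = 244659/98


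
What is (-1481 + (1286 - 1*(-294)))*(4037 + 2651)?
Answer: 662112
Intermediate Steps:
(-1481 + (1286 - 1*(-294)))*(4037 + 2651) = (-1481 + (1286 + 294))*6688 = (-1481 + 1580)*6688 = 99*6688 = 662112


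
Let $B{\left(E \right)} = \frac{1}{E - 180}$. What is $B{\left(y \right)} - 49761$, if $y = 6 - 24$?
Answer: $- \frac{9852679}{198} \approx -49761.0$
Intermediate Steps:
$y = -18$ ($y = 6 - 24 = -18$)
$B{\left(E \right)} = \frac{1}{-180 + E}$
$B{\left(y \right)} - 49761 = \frac{1}{-180 - 18} - 49761 = \frac{1}{-198} - 49761 = - \frac{1}{198} - 49761 = - \frac{9852679}{198}$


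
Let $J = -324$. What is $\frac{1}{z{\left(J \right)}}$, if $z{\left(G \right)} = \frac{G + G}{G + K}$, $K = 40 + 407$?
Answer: $- \frac{41}{216} \approx -0.18981$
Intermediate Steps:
$K = 447$
$z{\left(G \right)} = \frac{2 G}{447 + G}$ ($z{\left(G \right)} = \frac{G + G}{G + 447} = \frac{2 G}{447 + G}$)
$\frac{1}{z{\left(J \right)}} = \frac{1}{2 \left(-324\right) \frac{1}{447 - 324}} = \frac{1}{2 \left(-324\right) \frac{1}{123}} = \frac{1}{- \frac{216}{41}} = - \frac{41}{216}$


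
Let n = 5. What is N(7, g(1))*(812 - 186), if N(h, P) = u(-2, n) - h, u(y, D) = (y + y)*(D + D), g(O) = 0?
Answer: -29422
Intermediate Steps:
u(y, D) = 4*D*y (u(y, D) = (2*y)*(2*D) = 4*D*y)
N(h, P) = -40 - h (N(h, P) = 4*5*(-2) - h = -40 - h)
N(7, g(1))*(812 - 186) = (-40 - 1*7)*(812 - 186) = (-40 - 7)*626 = -47*626 = -29422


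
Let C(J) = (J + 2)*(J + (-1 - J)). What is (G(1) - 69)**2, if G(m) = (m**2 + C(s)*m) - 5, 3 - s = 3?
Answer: 5625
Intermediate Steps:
s = 0 (s = 3 - 1*3 = 3 - 3 = 0)
C(J) = -2 - J (C(J) = (2 + J)*(-1) = -2 - J)
G(m) = -5 + m**2 - 2*m (G(m) = (m**2 + (-2 - 1*0)*m) - 5 = (m**2 + (-2 + 0)*m) - 5 = (m**2 - 2*m) - 5 = -5 + m**2 - 2*m)
(G(1) - 69)**2 = ((-5 + 1**2 - 2*1) - 69)**2 = ((-5 + 1 - 2) - 69)**2 = (-6 - 69)**2 = (-75)**2 = 5625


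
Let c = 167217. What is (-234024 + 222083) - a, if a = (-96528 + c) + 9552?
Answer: -92182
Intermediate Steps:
a = 80241 (a = (-96528 + 167217) + 9552 = 70689 + 9552 = 80241)
(-234024 + 222083) - a = (-234024 + 222083) - 1*80241 = -11941 - 80241 = -92182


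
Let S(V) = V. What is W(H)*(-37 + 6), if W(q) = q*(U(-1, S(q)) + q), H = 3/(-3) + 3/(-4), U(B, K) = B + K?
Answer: -1953/8 ≈ -244.13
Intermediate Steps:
H = -7/4 (H = 3*(-1/3) + 3*(-1/4) = -1 - 3/4 = -7/4 ≈ -1.7500)
W(q) = q*(-1 + 2*q) (W(q) = q*((-1 + q) + q) = q*(-1 + 2*q))
W(H)*(-37 + 6) = (-7*(-1 + 2*(-7/4))/4)*(-37 + 6) = -7*(-1 - 7/2)/4*(-31) = -7/4*(-9/2)*(-31) = (63/8)*(-31) = -1953/8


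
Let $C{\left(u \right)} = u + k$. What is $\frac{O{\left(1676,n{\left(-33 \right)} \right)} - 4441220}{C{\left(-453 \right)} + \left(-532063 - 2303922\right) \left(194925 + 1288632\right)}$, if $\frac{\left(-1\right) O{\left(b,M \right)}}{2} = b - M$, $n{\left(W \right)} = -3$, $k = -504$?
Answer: $\frac{246921}{233741411089} \approx 1.0564 \cdot 10^{-6}$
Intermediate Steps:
$C{\left(u \right)} = -504 + u$ ($C{\left(u \right)} = u - 504 = -504 + u$)
$O{\left(b,M \right)} = - 2 b + 2 M$ ($O{\left(b,M \right)} = - 2 \left(b - M\right) = - 2 b + 2 M$)
$\frac{O{\left(1676,n{\left(-33 \right)} \right)} - 4441220}{C{\left(-453 \right)} + \left(-532063 - 2303922\right) \left(194925 + 1288632\right)} = \frac{\left(\left(-2\right) 1676 + 2 \left(-3\right)\right) - 4441220}{\left(-504 - 453\right) + \left(-532063 - 2303922\right) \left(194925 + 1288632\right)} = \frac{\left(-3352 - 6\right) - 4441220}{-957 - 4207345398645} = \frac{-3358 - 4441220}{-957 - 4207345398645} = - \frac{4444578}{-4207345399602} = \left(-4444578\right) \left(- \frac{1}{4207345399602}\right) = \frac{246921}{233741411089}$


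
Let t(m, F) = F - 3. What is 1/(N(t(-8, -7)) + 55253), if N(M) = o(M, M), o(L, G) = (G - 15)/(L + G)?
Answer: 4/221017 ≈ 1.8098e-5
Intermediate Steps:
o(L, G) = (-15 + G)/(G + L)
t(m, F) = -3 + F
N(M) = (-15 + M)/(2*M) (N(M) = (-15 + M)/(M + M) = (-15 + M)/((2*M)) = (1/(2*M))*(-15 + M) = (-15 + M)/(2*M))
1/(N(t(-8, -7)) + 55253) = 1/((-15 + (-3 - 7))/(2*(-3 - 7)) + 55253) = 1/((½)*(-15 - 10)/(-10) + 55253) = 1/((½)*(-⅒)*(-25) + 55253) = 1/(5/4 + 55253) = 1/(221017/4) = 4/221017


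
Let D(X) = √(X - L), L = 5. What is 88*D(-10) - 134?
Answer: -134 + 88*I*√15 ≈ -134.0 + 340.82*I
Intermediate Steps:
D(X) = √(-5 + X) (D(X) = √(X - 1*5) = √(X - 5) = √(-5 + X))
88*D(-10) - 134 = 88*√(-5 - 10) - 134 = 88*√(-15) - 134 = 88*(I*√15) - 134 = 88*I*√15 - 134 = -134 + 88*I*√15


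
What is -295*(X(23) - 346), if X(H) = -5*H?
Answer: 135995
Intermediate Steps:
-295*(X(23) - 346) = -295*(-5*23 - 346) = -295*(-115 - 346) = -295*(-461) = 135995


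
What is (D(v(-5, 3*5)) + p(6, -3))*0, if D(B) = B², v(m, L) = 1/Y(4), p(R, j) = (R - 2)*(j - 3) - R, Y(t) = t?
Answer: 0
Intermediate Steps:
p(R, j) = -R + (-3 + j)*(-2 + R) (p(R, j) = (-2 + R)*(-3 + j) - R = (-3 + j)*(-2 + R) - R = -R + (-3 + j)*(-2 + R))
v(m, L) = ¼ (v(m, L) = 1/4 = ¼)
(D(v(-5, 3*5)) + p(6, -3))*0 = ((¼)² + (6 - 4*6 - 2*(-3) + 6*(-3)))*0 = (1/16 + (6 - 24 + 6 - 18))*0 = (1/16 - 30)*0 = -479/16*0 = 0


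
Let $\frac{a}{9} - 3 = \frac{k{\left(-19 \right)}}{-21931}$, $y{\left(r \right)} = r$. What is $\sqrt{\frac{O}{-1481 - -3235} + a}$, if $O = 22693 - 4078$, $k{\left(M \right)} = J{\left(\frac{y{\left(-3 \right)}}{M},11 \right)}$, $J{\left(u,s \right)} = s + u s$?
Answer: $\frac{\sqrt{20089056376747331610}}{730872506} \approx 6.1325$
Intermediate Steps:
$J{\left(u,s \right)} = s + s u$
$k{\left(M \right)} = 11 - \frac{33}{M}$ ($k{\left(M \right)} = 11 \left(1 - \frac{3}{M}\right) = 11 - \frac{33}{M}$)
$O = 18615$ ($O = 22693 - 4078 = 18615$)
$a = \frac{11248425}{416689}$ ($a = 27 + 9 \frac{11 - \frac{33}{-19}}{-21931} = 27 + 9 \left(11 - - \frac{33}{19}\right) \left(- \frac{1}{21931}\right) = 27 + 9 \left(11 + \frac{33}{19}\right) \left(- \frac{1}{21931}\right) = 27 + 9 \cdot \frac{242}{19} \left(- \frac{1}{21931}\right) = 27 + 9 \left(- \frac{242}{416689}\right) = 27 - \frac{2178}{416689} = \frac{11248425}{416689} \approx 26.995$)
$\sqrt{\frac{O}{-1481 - -3235} + a} = \sqrt{\frac{18615}{-1481 - -3235} + \frac{11248425}{416689}} = \sqrt{\frac{18615}{-1481 + 3235} + \frac{11248425}{416689}} = \sqrt{\frac{18615}{1754} + \frac{11248425}{416689}} = \sqrt{\frac{27486403185}{730872506}} = \frac{\sqrt{20089056376747331610}}{730872506}$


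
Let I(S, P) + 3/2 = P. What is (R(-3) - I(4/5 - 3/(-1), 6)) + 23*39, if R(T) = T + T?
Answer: 1773/2 ≈ 886.50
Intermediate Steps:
I(S, P) = -3/2 + P
R(T) = 2*T
(R(-3) - I(4/5 - 3/(-1), 6)) + 23*39 = (2*(-3) - (-3/2 + 6)) + 23*39 = (-6 - 1*9/2) + 897 = (-6 - 9/2) + 897 = -21/2 + 897 = 1773/2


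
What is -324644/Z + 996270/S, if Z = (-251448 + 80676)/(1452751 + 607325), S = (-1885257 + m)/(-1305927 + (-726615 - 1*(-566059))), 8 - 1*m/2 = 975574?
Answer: 234603645954485978/54595651859 ≈ 4.2971e+6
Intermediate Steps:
m = -1951132 (m = 16 - 2*975574 = 16 - 1951148 = -1951132)
S = 3836389/1466483 (S = (-1885257 - 1951132)/(-1305927 + (-726615 - 1*(-566059))) = -3836389/(-1305927 + (-726615 + 566059)) = -3836389/(-1305927 - 160556) = -3836389/(-1466483) = -3836389*(-1/1466483) = 3836389/1466483 ≈ 2.6160)
Z = -14231/171673 (Z = -170772/2060076 = -170772*1/2060076 = -14231/171673 ≈ -0.082896)
-324644/Z + 996270/S = -324644/(-14231/171673) + 996270/(3836389/1466483) = -324644*(-171673/14231) + 996270*(1466483/3836389) = 55732609412/14231 + 1461013018410/3836389 = 234603645954485978/54595651859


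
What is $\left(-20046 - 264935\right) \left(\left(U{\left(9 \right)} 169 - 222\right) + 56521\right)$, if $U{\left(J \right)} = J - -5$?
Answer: $-16718410365$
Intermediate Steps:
$U{\left(J \right)} = 5 + J$ ($U{\left(J \right)} = J + 5 = 5 + J$)
$\left(-20046 - 264935\right) \left(\left(U{\left(9 \right)} 169 - 222\right) + 56521\right) = \left(-20046 - 264935\right) \left(\left(\left(5 + 9\right) 169 - 222\right) + 56521\right) = - 284981 \left(\left(14 \cdot 169 - 222\right) + 56521\right) = - 284981 \left(\left(2366 - 222\right) + 56521\right) = - 284981 \left(2144 + 56521\right) = \left(-284981\right) 58665 = -16718410365$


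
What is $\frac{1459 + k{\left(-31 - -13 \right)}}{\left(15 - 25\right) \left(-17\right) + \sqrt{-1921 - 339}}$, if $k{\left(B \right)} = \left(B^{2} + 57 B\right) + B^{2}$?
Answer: $\frac{18377}{3116} - \frac{1081 i \sqrt{565}}{15580} \approx 5.8976 - 1.6492 i$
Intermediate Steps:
$k{\left(B \right)} = 2 B^{2} + 57 B$
$\frac{1459 + k{\left(-31 - -13 \right)}}{\left(15 - 25\right) \left(-17\right) + \sqrt{-1921 - 339}} = \frac{1459 + \left(-31 - -13\right) \left(57 + 2 \left(-31 - -13\right)\right)}{\left(15 - 25\right) \left(-17\right) + \sqrt{-1921 - 339}} = \frac{1459 + \left(-31 + 13\right) \left(57 + 2 \left(-31 + 13\right)\right)}{\left(-10\right) \left(-17\right) + \sqrt{-2260}} = \frac{1459 - 18 \left(57 + 2 \left(-18\right)\right)}{170 + 2 i \sqrt{565}} = \frac{1459 - 18 \left(57 - 36\right)}{170 + 2 i \sqrt{565}} = \frac{1459 - 378}{170 + 2 i \sqrt{565}} = \frac{1081}{170 + 2 i \sqrt{565}}$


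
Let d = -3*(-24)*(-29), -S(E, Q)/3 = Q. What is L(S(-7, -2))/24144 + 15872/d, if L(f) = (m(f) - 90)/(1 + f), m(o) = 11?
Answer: -111777497/14703696 ≈ -7.6020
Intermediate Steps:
S(E, Q) = -3*Q
d = -2088 (d = 72*(-29) = -2088)
L(f) = -79/(1 + f) (L(f) = (11 - 90)/(1 + f) = -79/(1 + f))
L(S(-7, -2))/24144 + 15872/d = -79/(1 - 3*(-2))/24144 + 15872/(-2088) = -79/(1 + 6)*(1/24144) + 15872*(-1/2088) = -79/7*(1/24144) - 1984/261 = -79*⅐*(1/24144) - 1984/261 = -79/7*1/24144 - 1984/261 = -79/169008 - 1984/261 = -111777497/14703696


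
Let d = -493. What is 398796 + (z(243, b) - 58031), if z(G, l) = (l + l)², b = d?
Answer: 1312961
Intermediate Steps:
b = -493
z(G, l) = 4*l² (z(G, l) = (2*l)² = 4*l²)
398796 + (z(243, b) - 58031) = 398796 + (4*(-493)² - 58031) = 398796 + (4*243049 - 58031) = 398796 + (972196 - 58031) = 398796 + 914165 = 1312961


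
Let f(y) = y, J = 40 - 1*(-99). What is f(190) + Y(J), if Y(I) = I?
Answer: 329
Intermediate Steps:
J = 139 (J = 40 + 99 = 139)
f(190) + Y(J) = 190 + 139 = 329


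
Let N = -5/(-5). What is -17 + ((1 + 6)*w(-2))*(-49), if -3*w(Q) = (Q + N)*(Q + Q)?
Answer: 1321/3 ≈ 440.33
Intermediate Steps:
N = 1 (N = -5*(-⅕) = 1)
w(Q) = -2*Q*(1 + Q)/3 (w(Q) = -(Q + 1)*(Q + Q)/3 = -(1 + Q)*2*Q/3 = -2*Q*(1 + Q)/3)
-17 + ((1 + 6)*w(-2))*(-49) = -17 + ((1 + 6)*(-⅔*(-2)*(1 - 2)))*(-49) = -17 + (7*(-⅔*(-2)*(-1)))*(-49) = -17 + (7*(-4/3))*(-49) = -17 - 28/3*(-49) = -17 + 1372/3 = 1321/3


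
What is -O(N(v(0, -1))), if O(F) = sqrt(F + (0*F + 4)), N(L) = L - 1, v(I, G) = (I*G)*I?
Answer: -sqrt(3) ≈ -1.7320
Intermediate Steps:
v(I, G) = G*I**2 (v(I, G) = (G*I)*I = G*I**2)
N(L) = -1 + L
O(F) = sqrt(4 + F) (O(F) = sqrt(F + (0 + 4)) = sqrt(F + 4) = sqrt(4 + F))
-O(N(v(0, -1))) = -sqrt(4 + (-1 - 1*0**2)) = -sqrt(4 + (-1 - 1*0)) = -sqrt(4 + (-1 + 0)) = -sqrt(4 - 1) = -sqrt(3)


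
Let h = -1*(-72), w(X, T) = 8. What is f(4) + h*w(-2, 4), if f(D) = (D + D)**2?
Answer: 640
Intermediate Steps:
f(D) = 4*D**2 (f(D) = (2*D)**2 = 4*D**2)
h = 72
f(4) + h*w(-2, 4) = 4*4**2 + 72*8 = 4*16 + 576 = 64 + 576 = 640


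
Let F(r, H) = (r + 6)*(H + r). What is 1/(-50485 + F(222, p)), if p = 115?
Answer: 1/26351 ≈ 3.7949e-5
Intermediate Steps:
F(r, H) = (6 + r)*(H + r)
1/(-50485 + F(222, p)) = 1/(-50485 + (222**2 + 6*115 + 6*222 + 115*222)) = 1/(-50485 + (49284 + 690 + 1332 + 25530)) = 1/(-50485 + 76836) = 1/26351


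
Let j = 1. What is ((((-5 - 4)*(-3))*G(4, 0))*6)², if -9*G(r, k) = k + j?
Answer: 324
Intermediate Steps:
G(r, k) = -⅑ - k/9 (G(r, k) = -(k + 1)/9 = -(1 + k)/9 = -⅑ - k/9)
((((-5 - 4)*(-3))*G(4, 0))*6)² = ((((-5 - 4)*(-3))*(-⅑ - ⅑*0))*6)² = (((-9*(-3))*(-⅑ + 0))*6)² = ((27*(-⅑))*6)² = (-3*6)² = (-18)² = 324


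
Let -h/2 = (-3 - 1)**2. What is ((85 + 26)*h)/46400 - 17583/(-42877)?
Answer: 20736003/62171650 ≈ 0.33353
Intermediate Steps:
h = -32 (h = -2*(-3 - 1)**2 = -2*(-4)**2 = -2*16 = -32)
((85 + 26)*h)/46400 - 17583/(-42877) = ((85 + 26)*(-32))/46400 - 17583/(-42877) = (111*(-32))*(1/46400) - 17583*(-1/42877) = -3552*1/46400 + 17583/42877 = -111/1450 + 17583/42877 = 20736003/62171650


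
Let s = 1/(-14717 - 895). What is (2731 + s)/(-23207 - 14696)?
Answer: -42636371/591741636 ≈ -0.072052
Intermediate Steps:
s = -1/15612 (s = 1/(-15612) = -1/15612 ≈ -6.4053e-5)
(2731 + s)/(-23207 - 14696) = (2731 - 1/15612)/(-23207 - 14696) = (42636371/15612)/(-37903) = (42636371/15612)*(-1/37903) = -42636371/591741636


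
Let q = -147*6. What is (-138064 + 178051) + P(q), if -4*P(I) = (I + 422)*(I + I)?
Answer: -162873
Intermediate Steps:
q = -882
P(I) = -I*(422 + I)/2 (P(I) = -(I + 422)*(I + I)/4 = -(422 + I)*2*I/4 = -I*(422 + I)/2)
(-138064 + 178051) + P(q) = (-138064 + 178051) - ½*(-882)*(422 - 882) = 39987 - ½*(-882)*(-460) = 39987 - 202860 = -162873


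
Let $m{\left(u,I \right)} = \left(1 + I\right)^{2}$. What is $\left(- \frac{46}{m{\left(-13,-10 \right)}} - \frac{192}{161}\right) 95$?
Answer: $- \frac{2181010}{13041} \approx -167.24$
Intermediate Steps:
$\left(- \frac{46}{m{\left(-13,-10 \right)}} - \frac{192}{161}\right) 95 = \left(- \frac{46}{\left(1 - 10\right)^{2}} - \frac{192}{161}\right) 95 = \left(- \frac{46}{\left(-9\right)^{2}} - \frac{192}{161}\right) 95 = \left(- \frac{46}{81} - \frac{192}{161}\right) 95 = \left(- \frac{22958}{13041}\right) 95 = - \frac{2181010}{13041}$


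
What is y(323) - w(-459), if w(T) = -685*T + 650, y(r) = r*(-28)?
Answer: -324109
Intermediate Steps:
y(r) = -28*r
w(T) = 650 - 685*T
y(323) - w(-459) = -28*323 - (650 - 685*(-459)) = -9044 - (650 + 314415) = -9044 - 1*315065 = -9044 - 315065 = -324109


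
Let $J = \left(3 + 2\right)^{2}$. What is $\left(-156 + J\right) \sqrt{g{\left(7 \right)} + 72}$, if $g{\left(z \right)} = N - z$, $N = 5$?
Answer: $- 131 \sqrt{70} \approx -1096.0$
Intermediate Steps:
$g{\left(z \right)} = 5 - z$
$J = 25$ ($J = 5^{2} = 25$)
$\left(-156 + J\right) \sqrt{g{\left(7 \right)} + 72} = \left(-156 + 25\right) \sqrt{\left(5 - 7\right) + 72} = - 131 \sqrt{\left(5 - 7\right) + 72} = - 131 \sqrt{-2 + 72} = - 131 \sqrt{70}$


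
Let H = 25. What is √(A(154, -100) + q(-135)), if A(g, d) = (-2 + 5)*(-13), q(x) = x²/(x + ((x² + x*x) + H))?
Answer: I*√508409319/3634 ≈ 6.2047*I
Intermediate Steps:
q(x) = x²/(25 + x + 2*x²) (q(x) = x²/(x + ((x² + x*x) + 25)) = x²/(x + ((x² + x²) + 25)) = x²/(x + (2*x² + 25)) = x²/(x + (25 + 2*x²)) = x²/(25 + x + 2*x²))
A(g, d) = -39 (A(g, d) = 3*(-13) = -39)
√(A(154, -100) + q(-135)) = √(-39 + (-135)²/(25 - 135 + 2*(-135)²)) = √(-39 + 18225/(25 - 135 + 2*18225)) = √(-39 + 18225/(25 - 135 + 36450)) = √(-39 + 18225/36340) = √(-39 + 18225*(1/36340)) = √(-39 + 3645/7268) = √(-279807/7268) = I*√508409319/3634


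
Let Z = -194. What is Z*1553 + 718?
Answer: -300564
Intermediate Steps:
Z*1553 + 718 = -194*1553 + 718 = -301282 + 718 = -300564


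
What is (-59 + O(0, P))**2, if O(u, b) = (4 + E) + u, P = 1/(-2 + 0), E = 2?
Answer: 2809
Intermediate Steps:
P = -1/2 (P = 1/(-2) = -1/2 ≈ -0.50000)
O(u, b) = 6 + u (O(u, b) = (4 + 2) + u = 6 + u)
(-59 + O(0, P))**2 = (-59 + (6 + 0))**2 = (-59 + 6)**2 = (-53)**2 = 2809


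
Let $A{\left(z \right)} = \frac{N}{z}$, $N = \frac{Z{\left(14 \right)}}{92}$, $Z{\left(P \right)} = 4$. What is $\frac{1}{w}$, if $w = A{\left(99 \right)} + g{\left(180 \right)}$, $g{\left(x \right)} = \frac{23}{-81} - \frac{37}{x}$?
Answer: $- \frac{409860}{200449} \approx -2.0447$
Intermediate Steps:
$g{\left(x \right)} = - \frac{23}{81} - \frac{37}{x}$ ($g{\left(x \right)} = 23 \left(- \frac{1}{81}\right) - \frac{37}{x} = - \frac{23}{81} - \frac{37}{x}$)
$N = \frac{1}{23}$ ($N = \frac{4}{92} = 4 \cdot \frac{1}{92} = \frac{1}{23} \approx 0.043478$)
$A{\left(z \right)} = \frac{1}{23 z}$
$w = - \frac{200449}{409860}$ ($w = \frac{1}{23 \cdot 99} - \left(\frac{23}{81} + \frac{37}{180}\right) = \frac{1}{23} \cdot \frac{1}{99} - \frac{793}{1620} = \frac{1}{2277} - \frac{793}{1620} = - \frac{200449}{409860} \approx -0.48907$)
$\frac{1}{w} = \frac{1}{- \frac{200449}{409860}} = - \frac{409860}{200449}$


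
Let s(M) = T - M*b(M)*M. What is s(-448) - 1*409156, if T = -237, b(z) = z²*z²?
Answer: -8084777718923057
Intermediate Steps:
b(z) = z⁴
s(M) = -237 - M⁶ (s(M) = -237 - M*M⁴*M = -237 - M⁵*M = -237 - M⁶)
s(-448) - 1*409156 = (-237 - 1*(-448)⁶) - 1*409156 = (-237 - 1*8084777718513664) - 409156 = (-237 - 8084777718513664) - 409156 = -8084777718513901 - 409156 = -8084777718923057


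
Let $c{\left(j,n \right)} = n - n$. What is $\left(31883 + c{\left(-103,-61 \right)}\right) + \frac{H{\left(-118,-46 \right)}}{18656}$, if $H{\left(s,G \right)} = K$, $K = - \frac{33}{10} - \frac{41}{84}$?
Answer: $\frac{249819882569}{7835520} \approx 31883.0$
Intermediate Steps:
$K = - \frac{1591}{420}$ ($K = \left(-33\right) \frac{1}{10} - \frac{41}{84} = - \frac{33}{10} - \frac{41}{84} = - \frac{1591}{420} \approx -3.7881$)
$c{\left(j,n \right)} = 0$
$H{\left(s,G \right)} = - \frac{1591}{420}$
$\left(31883 + c{\left(-103,-61 \right)}\right) + \frac{H{\left(-118,-46 \right)}}{18656} = \left(31883 + 0\right) - \frac{1591}{420 \cdot 18656} = 31883 - \frac{1591}{7835520} = \frac{249819882569}{7835520}$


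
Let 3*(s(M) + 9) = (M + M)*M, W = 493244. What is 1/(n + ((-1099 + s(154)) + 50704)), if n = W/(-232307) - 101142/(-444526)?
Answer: 154899752223/10131182814717395 ≈ 1.5289e-5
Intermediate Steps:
s(M) = -9 + 2*M²/3 (s(M) = -9 + ((M + M)*M)/3 = -9 + ((2*M)*M)/3 = -9 + (2*M²)/3 = -9 + 2*M²/3)
n = -97881893875/51633250741 (n = 493244/(-232307) - 101142/(-444526) = 493244*(-1/232307) - 101142*(-1/444526) = -493244/232307 + 50571/222263 = -97881893875/51633250741 ≈ -1.8957)
1/(n + ((-1099 + s(154)) + 50704)) = 1/(-97881893875/51633250741 + ((-1099 + (-9 + (⅔)*154²)) + 50704)) = 1/(-97881893875/51633250741 + ((-1099 + (-9 + (⅔)*23716)) + 50704)) = 1/(-97881893875/51633250741 + ((-1099 + (-9 + 47432/3)) + 50704)) = 1/(-97881893875/51633250741 + ((-1099 + 47405/3) + 50704)) = 1/(-97881893875/51633250741 + (44108/3 + 50704)) = 1/(-97881893875/51633250741 + 196220/3) = 1/(10131182814717395/154899752223) = 154899752223/10131182814717395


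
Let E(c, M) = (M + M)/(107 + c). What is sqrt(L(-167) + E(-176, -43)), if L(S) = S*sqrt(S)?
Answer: sqrt(5934 - 795087*I*sqrt(167))/69 ≈ 32.859 - 32.84*I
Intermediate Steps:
L(S) = S**(3/2)
E(c, M) = 2*M/(107 + c) (E(c, M) = (2*M)/(107 + c) = 2*M/(107 + c))
sqrt(L(-167) + E(-176, -43)) = sqrt((-167)**(3/2) + 2*(-43)/(107 - 176)) = sqrt(-167*I*sqrt(167) + 2*(-43)/(-69)) = sqrt(-167*I*sqrt(167) + 2*(-43)*(-1/69)) = sqrt(-167*I*sqrt(167) + 86/69) = sqrt(86/69 - 167*I*sqrt(167))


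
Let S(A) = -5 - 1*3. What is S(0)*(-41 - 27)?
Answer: 544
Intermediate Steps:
S(A) = -8 (S(A) = -5 - 3 = -8)
S(0)*(-41 - 27) = -8*(-41 - 27) = -8*(-68) = 544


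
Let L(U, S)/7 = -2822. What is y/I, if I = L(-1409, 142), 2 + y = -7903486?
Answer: 3951744/9877 ≈ 400.10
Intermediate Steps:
L(U, S) = -19754 (L(U, S) = 7*(-2822) = -19754)
y = -7903488 (y = -2 - 7903486 = -7903488)
I = -19754
y/I = -7903488/(-19754) = -7903488*(-1/19754) = 3951744/9877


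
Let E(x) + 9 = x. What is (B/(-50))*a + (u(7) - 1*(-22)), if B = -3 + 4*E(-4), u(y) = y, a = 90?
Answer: 128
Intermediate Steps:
E(x) = -9 + x
B = -55 (B = -3 + 4*(-9 - 4) = -3 + 4*(-13) = -3 - 52 = -55)
(B/(-50))*a + (u(7) - 1*(-22)) = -55/(-50)*90 + (7 - 1*(-22)) = -55*(-1/50)*90 + (7 + 22) = (11/10)*90 + 29 = 99 + 29 = 128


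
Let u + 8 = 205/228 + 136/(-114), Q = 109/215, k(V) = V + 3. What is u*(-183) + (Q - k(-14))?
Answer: 24988489/16340 ≈ 1529.3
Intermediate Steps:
k(V) = 3 + V
Q = 109/215 (Q = 109*(1/215) = 109/215 ≈ 0.50698)
u = -1891/228 (u = -8 + (205/228 + 136/(-114)) = -8 + (205*(1/228) + 136*(-1/114)) = -8 + (205/228 - 68/57) = -8 - 67/228 = -1891/228 ≈ -8.2939)
u*(-183) + (Q - k(-14)) = -1891/228*(-183) + (109/215 - (3 - 14)) = 115351/76 + (109/215 - 1*(-11)) = 115351/76 + (109/215 + 11) = 115351/76 + 2474/215 = 24988489/16340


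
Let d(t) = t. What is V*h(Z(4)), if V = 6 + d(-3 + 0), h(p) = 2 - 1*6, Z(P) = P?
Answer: -12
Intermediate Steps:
h(p) = -4 (h(p) = 2 - 6 = -4)
V = 3 (V = 6 + (-3 + 0) = 6 - 3 = 3)
V*h(Z(4)) = 3*(-4) = -12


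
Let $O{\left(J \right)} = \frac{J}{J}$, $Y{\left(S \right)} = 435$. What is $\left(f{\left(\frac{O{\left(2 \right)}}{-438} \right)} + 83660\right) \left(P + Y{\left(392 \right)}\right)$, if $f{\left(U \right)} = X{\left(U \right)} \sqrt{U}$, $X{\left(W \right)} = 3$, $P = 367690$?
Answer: $30797337500 + \frac{368125 i \sqrt{438}}{146} \approx 3.0797 \cdot 10^{10} + 52769.0 i$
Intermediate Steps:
$O{\left(J \right)} = 1$
$f{\left(U \right)} = 3 \sqrt{U}$
$\left(f{\left(\frac{O{\left(2 \right)}}{-438} \right)} + 83660\right) \left(P + Y{\left(392 \right)}\right) = \left(3 \sqrt{1 \frac{1}{-438}} + 83660\right) \left(367690 + 435\right) = \left(3 \sqrt{1 \left(- \frac{1}{438}\right)} + 83660\right) 368125 = \left(3 \sqrt{- \frac{1}{438}} + 83660\right) 368125 = \left(3 \frac{i \sqrt{438}}{438} + 83660\right) 368125 = \left(\frac{i \sqrt{438}}{146} + 83660\right) 368125 = \left(83660 + \frac{i \sqrt{438}}{146}\right) 368125 = 30797337500 + \frac{368125 i \sqrt{438}}{146}$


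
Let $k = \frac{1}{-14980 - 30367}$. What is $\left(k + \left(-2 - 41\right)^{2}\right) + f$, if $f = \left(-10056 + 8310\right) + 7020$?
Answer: $\frac{323006680}{45347} \approx 7123.0$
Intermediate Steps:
$f = 5274$ ($f = -1746 + 7020 = 5274$)
$k = - \frac{1}{45347}$ ($k = \frac{1}{-45347} = - \frac{1}{45347} \approx -2.2052 \cdot 10^{-5}$)
$\left(k + \left(-2 - 41\right)^{2}\right) + f = \left(- \frac{1}{45347} + \left(-2 - 41\right)^{2}\right) + 5274 = \left(- \frac{1}{45347} + \left(-43\right)^{2}\right) + 5274 = \left(- \frac{1}{45347} + 1849\right) + 5274 = \frac{83846602}{45347} + 5274 = \frac{323006680}{45347}$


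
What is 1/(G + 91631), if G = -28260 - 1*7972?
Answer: 1/55399 ≈ 1.8051e-5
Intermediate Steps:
G = -36232 (G = -28260 - 7972 = -36232)
1/(G + 91631) = 1/(-36232 + 91631) = 1/55399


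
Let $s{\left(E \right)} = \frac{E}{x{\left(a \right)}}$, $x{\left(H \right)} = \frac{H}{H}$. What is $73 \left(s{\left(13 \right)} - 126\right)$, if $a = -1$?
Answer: $-8249$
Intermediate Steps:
$x{\left(H \right)} = 1$
$s{\left(E \right)} = E$ ($s{\left(E \right)} = \frac{E}{1} = E 1 = E$)
$73 \left(s{\left(13 \right)} - 126\right) = 73 \left(13 - 126\right) = 73 \left(-113\right) = -8249$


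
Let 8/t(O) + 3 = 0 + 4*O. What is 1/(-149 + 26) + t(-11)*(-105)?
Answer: 103273/5781 ≈ 17.864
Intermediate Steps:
t(O) = 8/(-3 + 4*O) (t(O) = 8/(-3 + (0 + 4*O)) = 8/(-3 + 4*O))
1/(-149 + 26) + t(-11)*(-105) = 1/(-149 + 26) + (8/(-3 + 4*(-11)))*(-105) = 1/(-123) + (8/(-3 - 44))*(-105) = -1/123 + (8/(-47))*(-105) = -1/123 + (8*(-1/47))*(-105) = -1/123 - 8/47*(-105) = -1/123 + 840/47 = 103273/5781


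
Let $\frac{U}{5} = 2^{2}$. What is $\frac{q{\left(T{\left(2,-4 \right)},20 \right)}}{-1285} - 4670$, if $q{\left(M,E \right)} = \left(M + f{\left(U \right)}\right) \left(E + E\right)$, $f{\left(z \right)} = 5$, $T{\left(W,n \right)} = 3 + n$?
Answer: $- \frac{1200222}{257} \approx -4670.1$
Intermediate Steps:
$U = 20$ ($U = 5 \cdot 2^{2} = 5 \cdot 4 = 20$)
$q{\left(M,E \right)} = 2 E \left(5 + M\right)$ ($q{\left(M,E \right)} = \left(M + 5\right) \left(E + E\right) = \left(5 + M\right) 2 E = 2 E \left(5 + M\right)$)
$\frac{q{\left(T{\left(2,-4 \right)},20 \right)}}{-1285} - 4670 = \frac{2 \cdot 20 \left(5 + \left(3 - 4\right)\right)}{-1285} - 4670 = 2 \cdot 20 \left(5 - 1\right) \left(- \frac{1}{1285}\right) - 4670 = 2 \cdot 20 \cdot 4 \left(- \frac{1}{1285}\right) - 4670 = 160 \left(- \frac{1}{1285}\right) - 4670 = - \frac{32}{257} - 4670 = - \frac{1200222}{257}$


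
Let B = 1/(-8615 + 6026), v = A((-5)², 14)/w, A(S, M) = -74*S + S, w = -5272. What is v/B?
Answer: -4724925/5272 ≈ -896.23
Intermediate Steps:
A(S, M) = -73*S
v = 1825/5272 (v = -73*(-5)²/(-5272) = -73*25*(-1/5272) = -1825*(-1/5272) = 1825/5272 ≈ 0.34617)
B = -1/2589 (B = 1/(-2589) = -1/2589 ≈ -0.00038625)
v/B = 1825/(5272*(-1/2589)) = (1825/5272)*(-2589) = -4724925/5272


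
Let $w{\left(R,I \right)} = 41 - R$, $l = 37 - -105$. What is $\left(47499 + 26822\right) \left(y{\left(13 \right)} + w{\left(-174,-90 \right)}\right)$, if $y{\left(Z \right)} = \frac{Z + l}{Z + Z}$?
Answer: $\frac{32844165}{2} \approx 1.6422 \cdot 10^{7}$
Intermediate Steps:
$l = 142$ ($l = 37 + 105 = 142$)
$y{\left(Z \right)} = \frac{142 + Z}{2 Z}$ ($y{\left(Z \right)} = \frac{Z + 142}{Z + Z} = \frac{142 + Z}{2 Z}$)
$\left(47499 + 26822\right) \left(y{\left(13 \right)} + w{\left(-174,-90 \right)}\right) = \left(47499 + 26822\right) \left(\frac{142 + 13}{2 \cdot 13} + \left(41 - -174\right)\right) = 74321 \left(\frac{1}{2} \cdot \frac{1}{13} \cdot 155 + \left(41 + 174\right)\right) = 74321 \left(\frac{155}{26} + 215\right) = 74321 \cdot \frac{5745}{26} = \frac{32844165}{2}$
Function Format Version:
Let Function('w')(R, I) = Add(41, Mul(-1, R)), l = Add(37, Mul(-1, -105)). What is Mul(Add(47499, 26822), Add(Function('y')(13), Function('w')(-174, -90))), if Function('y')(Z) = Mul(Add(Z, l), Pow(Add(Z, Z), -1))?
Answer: Rational(32844165, 2) ≈ 1.6422e+7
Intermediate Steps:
l = 142 (l = Add(37, 105) = 142)
Function('y')(Z) = Mul(Rational(1, 2), Pow(Z, -1), Add(142, Z)) (Function('y')(Z) = Mul(Add(Z, 142), Pow(Add(Z, Z), -1)) = Mul(Add(142, Z), Pow(Mul(2, Z), -1)) = Mul(Add(142, Z), Mul(Rational(1, 2), Pow(Z, -1))) = Mul(Rational(1, 2), Pow(Z, -1), Add(142, Z)))
Mul(Add(47499, 26822), Add(Function('y')(13), Function('w')(-174, -90))) = Mul(Add(47499, 26822), Add(Mul(Rational(1, 2), Pow(13, -1), Add(142, 13)), Add(41, Mul(-1, -174)))) = Mul(74321, Add(Mul(Rational(1, 2), Rational(1, 13), 155), Add(41, 174))) = Mul(74321, Add(Rational(155, 26), 215)) = Mul(74321, Rational(5745, 26)) = Rational(32844165, 2)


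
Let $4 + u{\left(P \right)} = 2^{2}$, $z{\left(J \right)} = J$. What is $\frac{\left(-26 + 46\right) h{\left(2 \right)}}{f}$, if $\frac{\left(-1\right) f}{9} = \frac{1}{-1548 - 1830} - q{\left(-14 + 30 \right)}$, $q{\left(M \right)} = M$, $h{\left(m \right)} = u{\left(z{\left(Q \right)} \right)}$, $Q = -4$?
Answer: $0$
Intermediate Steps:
$u{\left(P \right)} = 0$ ($u{\left(P \right)} = -4 + 2^{2} = -4 + 4 = 0$)
$h{\left(m \right)} = 0$
$f = \frac{162147}{1126}$ ($f = - 9 \left(\frac{1}{-1548 - 1830} - \left(-14 + 30\right)\right) = - 9 \left(\frac{1}{-3378} - 16\right) = - 9 \left(- \frac{1}{3378} - 16\right) = \left(-9\right) \left(- \frac{54049}{3378}\right) = \frac{162147}{1126} \approx 144.0$)
$\frac{\left(-26 + 46\right) h{\left(2 \right)}}{f} = \frac{\left(-26 + 46\right) 0}{\frac{162147}{1126}} = 20 \cdot 0 \cdot \frac{1126}{162147} = 0 \cdot \frac{1126}{162147} = 0$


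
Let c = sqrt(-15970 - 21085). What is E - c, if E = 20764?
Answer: 20764 - I*sqrt(37055) ≈ 20764.0 - 192.5*I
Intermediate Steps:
c = I*sqrt(37055) (c = sqrt(-37055) = I*sqrt(37055) ≈ 192.5*I)
E - c = 20764 - I*sqrt(37055)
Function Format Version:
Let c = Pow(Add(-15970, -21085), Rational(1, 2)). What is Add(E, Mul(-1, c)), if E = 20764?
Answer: Add(20764, Mul(-1, I, Pow(37055, Rational(1, 2)))) ≈ Add(20764., Mul(-192.50, I))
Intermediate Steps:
c = Mul(I, Pow(37055, Rational(1, 2))) (c = Pow(-37055, Rational(1, 2)) = Mul(I, Pow(37055, Rational(1, 2))) ≈ Mul(192.50, I))
Add(E, Mul(-1, c)) = Add(20764, Mul(-1, Mul(I, Pow(37055, Rational(1, 2))))) = Add(20764, Mul(-1, I, Pow(37055, Rational(1, 2))))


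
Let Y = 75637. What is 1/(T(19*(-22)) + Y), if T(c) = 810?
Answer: 1/76447 ≈ 1.3081e-5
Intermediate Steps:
1/(T(19*(-22)) + Y) = 1/(810 + 75637) = 1/76447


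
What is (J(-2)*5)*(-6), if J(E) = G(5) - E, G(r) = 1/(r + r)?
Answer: -63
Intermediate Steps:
G(r) = 1/(2*r)
J(E) = ⅒ - E (J(E) = (½)/5 - E = (½)*(⅕) - E = ⅒ - E)
(J(-2)*5)*(-6) = ((⅒ - 1*(-2))*5)*(-6) = ((⅒ + 2)*5)*(-6) = ((21/10)*5)*(-6) = (21/2)*(-6) = -63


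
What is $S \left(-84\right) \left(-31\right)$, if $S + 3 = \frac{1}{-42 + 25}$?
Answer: $- \frac{135408}{17} \approx -7965.2$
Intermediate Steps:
$S = - \frac{52}{17}$ ($S = -3 + \frac{1}{-42 + 25} = -3 + \frac{1}{-17} = -3 - \frac{1}{17} = - \frac{52}{17} \approx -3.0588$)
$S \left(-84\right) \left(-31\right) = \left(- \frac{52}{17}\right) \left(-84\right) \left(-31\right) = \frac{4368}{17} \left(-31\right) = - \frac{135408}{17}$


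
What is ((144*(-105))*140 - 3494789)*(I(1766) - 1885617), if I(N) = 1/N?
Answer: 18686589243207769/1766 ≈ 1.0581e+13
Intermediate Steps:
((144*(-105))*140 - 3494789)*(I(1766) - 1885617) = ((144*(-105))*140 - 3494789)*(1/1766 - 1885617) = (-15120*140 - 3494789)*(1/1766 - 1885617) = (-2116800 - 3494789)*(-3329999621/1766) = -5611589*(-3329999621/1766) = 18686589243207769/1766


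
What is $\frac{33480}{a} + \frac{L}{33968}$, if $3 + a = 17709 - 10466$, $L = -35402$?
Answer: $\frac{11011727}{3074104} \approx 3.5821$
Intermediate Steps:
$a = 7240$ ($a = -3 + \left(17709 - 10466\right) = -3 + 7243 = 7240$)
$\frac{33480}{a} + \frac{L}{33968} = \frac{33480}{7240} - \frac{35402}{33968} = 33480 \cdot \frac{1}{7240} - \frac{17701}{16984} = \frac{837}{181} - \frac{17701}{16984} = \frac{11011727}{3074104}$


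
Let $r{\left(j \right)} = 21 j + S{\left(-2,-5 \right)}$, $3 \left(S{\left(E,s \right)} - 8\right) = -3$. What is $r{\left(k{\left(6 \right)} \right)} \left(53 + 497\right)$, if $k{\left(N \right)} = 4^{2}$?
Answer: $188650$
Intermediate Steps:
$S{\left(E,s \right)} = 7$ ($S{\left(E,s \right)} = 8 + \frac{1}{3} \left(-3\right) = 8 - 1 = 7$)
$k{\left(N \right)} = 16$
$r{\left(j \right)} = 7 + 21 j$ ($r{\left(j \right)} = 21 j + 7 = 7 + 21 j$)
$r{\left(k{\left(6 \right)} \right)} \left(53 + 497\right) = \left(7 + 21 \cdot 16\right) \left(53 + 497\right) = \left(7 + 336\right) 550 = 343 \cdot 550 = 188650$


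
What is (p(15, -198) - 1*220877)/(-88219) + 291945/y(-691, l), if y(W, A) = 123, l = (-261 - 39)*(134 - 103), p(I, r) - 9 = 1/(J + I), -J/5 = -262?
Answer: 11387166034184/4792497175 ≈ 2376.0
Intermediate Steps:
J = 1310 (J = -5*(-262) = 1310)
p(I, r) = 9 + 1/(1310 + I)
l = -9300 (l = -300*31 = -9300)
(p(15, -198) - 1*220877)/(-88219) + 291945/y(-691, l) = ((11791 + 9*15)/(1310 + 15) - 1*220877)/(-88219) + 291945/123 = ((11791 + 135)/1325 - 220877)*(-1/88219) + 291945*(1/123) = ((1/1325)*11926 - 220877)*(-1/88219) + 97315/41 = (11926/1325 - 220877)*(-1/88219) + 97315/41 = -292650099/1325*(-1/88219) + 97315/41 = 292650099/116890175 + 97315/41 = 11387166034184/4792497175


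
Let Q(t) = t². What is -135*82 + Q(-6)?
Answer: -11034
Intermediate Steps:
-135*82 + Q(-6) = -135*82 + (-6)² = -11070 + 36 = -11034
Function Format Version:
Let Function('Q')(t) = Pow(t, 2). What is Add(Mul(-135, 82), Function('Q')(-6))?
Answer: -11034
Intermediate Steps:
Add(Mul(-135, 82), Function('Q')(-6)) = Add(Mul(-135, 82), Pow(-6, 2)) = Add(-11070, 36) = -11034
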